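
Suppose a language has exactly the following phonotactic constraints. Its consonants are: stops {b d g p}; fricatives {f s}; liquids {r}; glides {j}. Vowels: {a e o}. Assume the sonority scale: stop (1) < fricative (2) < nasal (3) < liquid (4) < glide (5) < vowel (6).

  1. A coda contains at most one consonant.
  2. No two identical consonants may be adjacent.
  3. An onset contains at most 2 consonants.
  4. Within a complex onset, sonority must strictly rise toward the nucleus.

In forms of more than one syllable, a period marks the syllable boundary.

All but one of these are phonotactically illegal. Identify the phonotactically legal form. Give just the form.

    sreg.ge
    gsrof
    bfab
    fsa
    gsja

bfab

sreg.ge — violates constraint 2: adjacent identical consonants /gg/ → phonotactically illegal
gsrof — violates constraint 3: syllable 1 onset /gsr/ has 3 consonants (> 2) → phonotactically illegal
bfab — σ1 onset /bf/ (1→2 rises), coda /b/ ok → phonotactically legal
fsa — violates constraint 4: syllable 1 onset /fs/: /f/ (fricative, 2) → /s/ (fricative, 2) does not rise → phonotactically illegal
gsja — violates constraint 3: syllable 1 onset /gsj/ has 3 consonants (> 2) → phonotactically illegal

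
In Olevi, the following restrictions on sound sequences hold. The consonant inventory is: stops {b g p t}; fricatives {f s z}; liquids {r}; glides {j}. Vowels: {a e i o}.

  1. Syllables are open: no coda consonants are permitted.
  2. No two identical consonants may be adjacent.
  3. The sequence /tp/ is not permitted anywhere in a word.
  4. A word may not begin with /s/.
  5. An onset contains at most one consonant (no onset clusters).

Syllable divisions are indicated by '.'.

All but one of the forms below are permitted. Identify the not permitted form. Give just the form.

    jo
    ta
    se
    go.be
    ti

se

jo — σ1 onset /j/, coda /∅/ ok → permitted
ta — σ1 onset /t/, coda /∅/ ok → permitted
se — violates constraint 4: word begins with /s/ → not permitted
go.be — σ1 onset /g/, coda /∅/ ok; σ2 onset /b/, coda /∅/ ok → permitted
ti — σ1 onset /t/, coda /∅/ ok → permitted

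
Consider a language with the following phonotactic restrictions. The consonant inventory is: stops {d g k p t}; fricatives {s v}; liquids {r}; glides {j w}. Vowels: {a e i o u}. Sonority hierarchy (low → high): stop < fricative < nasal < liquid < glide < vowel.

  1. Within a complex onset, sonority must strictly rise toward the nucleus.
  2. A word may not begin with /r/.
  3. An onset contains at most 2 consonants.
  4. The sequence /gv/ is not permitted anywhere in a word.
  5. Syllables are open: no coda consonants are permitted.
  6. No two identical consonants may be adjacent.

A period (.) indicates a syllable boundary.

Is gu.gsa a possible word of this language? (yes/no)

gu.gsa — σ1 onset /g/, coda /∅/ ok; σ2 onset /gs/ (1→2 rises), coda /∅/ ok → licit

yes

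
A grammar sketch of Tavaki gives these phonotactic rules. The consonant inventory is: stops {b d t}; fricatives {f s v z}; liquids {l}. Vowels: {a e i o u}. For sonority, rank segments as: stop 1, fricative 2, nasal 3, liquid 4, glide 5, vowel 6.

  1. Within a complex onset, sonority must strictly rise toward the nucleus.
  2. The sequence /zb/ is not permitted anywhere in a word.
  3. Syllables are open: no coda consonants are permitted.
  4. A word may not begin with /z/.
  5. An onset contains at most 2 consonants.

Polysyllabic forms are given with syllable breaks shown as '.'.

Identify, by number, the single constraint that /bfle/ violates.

5

/bfle/: syllable 1 onset /bfl/ has 3 consonants (> 2).
This is a violation of constraint 5: "An onset contains at most 2 consonants."
The remaining constraints (1, 2, 3, 4) are satisfied.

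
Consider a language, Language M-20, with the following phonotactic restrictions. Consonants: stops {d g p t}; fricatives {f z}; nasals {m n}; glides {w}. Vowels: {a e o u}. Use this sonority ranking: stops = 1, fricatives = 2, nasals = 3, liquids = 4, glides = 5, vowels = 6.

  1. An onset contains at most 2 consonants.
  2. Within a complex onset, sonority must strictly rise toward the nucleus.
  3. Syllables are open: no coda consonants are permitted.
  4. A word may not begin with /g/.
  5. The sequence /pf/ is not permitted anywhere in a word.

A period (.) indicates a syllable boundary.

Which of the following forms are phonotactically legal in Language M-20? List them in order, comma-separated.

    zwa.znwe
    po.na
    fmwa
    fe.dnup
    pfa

po.na

zwa.znwe — violates constraint 1: syllable 2 onset /znw/ has 3 consonants (> 2) → phonotactically illegal
po.na — σ1 onset /p/, coda /∅/ ok; σ2 onset /n/, coda /∅/ ok → phonotactically legal
fmwa — violates constraint 1: syllable 1 onset /fmw/ has 3 consonants (> 2) → phonotactically illegal
fe.dnup — violates constraint 3: syllable 2 coda /p/ has 1 consonant (> 0) → phonotactically illegal
pfa — violates constraint 5: contains banned sequence /pf/ → phonotactically illegal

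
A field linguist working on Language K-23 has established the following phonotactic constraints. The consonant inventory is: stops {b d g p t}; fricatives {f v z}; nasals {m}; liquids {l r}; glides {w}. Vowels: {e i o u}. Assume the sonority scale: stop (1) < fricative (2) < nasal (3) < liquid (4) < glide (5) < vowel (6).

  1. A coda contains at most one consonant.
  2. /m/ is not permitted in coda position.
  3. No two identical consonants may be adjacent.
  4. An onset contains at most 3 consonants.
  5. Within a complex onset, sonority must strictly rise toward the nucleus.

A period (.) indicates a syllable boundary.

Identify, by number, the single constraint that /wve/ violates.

5

/wve/: syllable 1 onset /wv/: /w/ (glide, 5) → /v/ (fricative, 2) does not rise.
This is a violation of constraint 5: "Within a complex onset, sonority must strictly rise toward the nucleus."
The remaining constraints (1, 2, 3, 4) are satisfied.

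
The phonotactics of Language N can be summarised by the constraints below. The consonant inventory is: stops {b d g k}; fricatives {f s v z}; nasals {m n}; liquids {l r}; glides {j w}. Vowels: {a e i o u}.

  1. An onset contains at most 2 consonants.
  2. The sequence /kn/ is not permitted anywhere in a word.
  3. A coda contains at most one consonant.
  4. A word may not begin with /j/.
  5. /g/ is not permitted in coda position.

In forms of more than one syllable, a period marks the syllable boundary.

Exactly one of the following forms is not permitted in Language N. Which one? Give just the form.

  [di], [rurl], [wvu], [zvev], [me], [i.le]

[di] — σ1 onset /d/, coda /∅/ ok → permitted
[rurl] — violates constraint 3: syllable 1 coda /rl/ has 2 consonants (> 1) → not permitted
[wvu] — σ1 onset /wv/ (2C), coda /∅/ ok → permitted
[zvev] — σ1 onset /zv/ (2C), coda /v/ ok → permitted
[me] — σ1 onset /m/, coda /∅/ ok → permitted
[i.le] — σ1 onset /∅/, coda /∅/ ok; σ2 onset /l/, coda /∅/ ok → permitted

[rurl]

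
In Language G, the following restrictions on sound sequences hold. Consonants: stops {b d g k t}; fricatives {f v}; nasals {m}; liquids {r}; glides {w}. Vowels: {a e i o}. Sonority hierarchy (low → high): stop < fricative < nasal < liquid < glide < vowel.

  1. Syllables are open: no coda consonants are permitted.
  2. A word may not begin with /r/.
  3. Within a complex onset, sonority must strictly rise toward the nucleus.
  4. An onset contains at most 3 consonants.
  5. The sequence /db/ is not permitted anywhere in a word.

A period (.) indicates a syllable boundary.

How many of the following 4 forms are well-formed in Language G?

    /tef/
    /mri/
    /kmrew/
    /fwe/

/tef/ — violates constraint 1: syllable 1 coda /f/ has 1 consonant (> 0) → ill-formed
/mri/ — σ1 onset /mr/ (3→4 rises), coda /∅/ ok → well-formed
/kmrew/ — violates constraint 1: syllable 1 coda /w/ has 1 consonant (> 0) → ill-formed
/fwe/ — σ1 onset /fw/ (2→5 rises), coda /∅/ ok → well-formed
Well-formed: /mri/, /fwe/ → 2.

2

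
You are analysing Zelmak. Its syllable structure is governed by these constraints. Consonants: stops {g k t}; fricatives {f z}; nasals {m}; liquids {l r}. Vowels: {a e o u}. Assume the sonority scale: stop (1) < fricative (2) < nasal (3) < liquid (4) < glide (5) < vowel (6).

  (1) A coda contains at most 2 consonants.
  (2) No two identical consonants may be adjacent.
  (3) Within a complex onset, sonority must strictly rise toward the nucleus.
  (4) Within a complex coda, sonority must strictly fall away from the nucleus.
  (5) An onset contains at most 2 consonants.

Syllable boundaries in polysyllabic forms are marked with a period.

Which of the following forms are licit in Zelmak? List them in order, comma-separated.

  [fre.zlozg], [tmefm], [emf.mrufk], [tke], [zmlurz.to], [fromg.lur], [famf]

[fre.zlozg] — σ1 onset /fr/ (2→4 rises), coda /∅/ ok; σ2 onset /zl/ (2→4 rises), coda /zg/ (2→1 falls) ok → licit
[tmefm] — violates constraint 4: syllable 1 coda /fm/: /f/ (fricative, 2) → /m/ (nasal, 3) does not fall → illicit
[emf.mrufk] — σ1 onset /∅/, coda /mf/ (3→2 falls) ok; σ2 onset /mr/ (3→4 rises), coda /fk/ (2→1 falls) ok → licit
[tke] — violates constraint 3: syllable 1 onset /tk/: /t/ (stop, 1) → /k/ (stop, 1) does not rise → illicit
[zmlurz.to] — violates constraint 5: syllable 1 onset /zml/ has 3 consonants (> 2) → illicit
[fromg.lur] — σ1 onset /fr/ (2→4 rises), coda /mg/ (3→1 falls) ok; σ2 onset /l/, coda /r/ ok → licit
[famf] — σ1 onset /f/, coda /mf/ (3→2 falls) ok → licit

[fre.zlozg], [emf.mrufk], [fromg.lur], [famf]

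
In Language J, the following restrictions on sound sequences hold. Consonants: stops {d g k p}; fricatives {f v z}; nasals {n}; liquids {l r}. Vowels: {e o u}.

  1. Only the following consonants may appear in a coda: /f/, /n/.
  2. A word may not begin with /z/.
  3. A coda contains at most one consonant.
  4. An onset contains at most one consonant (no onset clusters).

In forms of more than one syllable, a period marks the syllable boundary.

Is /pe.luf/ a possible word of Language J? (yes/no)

yes

/pe.luf/ — σ1 onset /p/, coda /∅/ ok; σ2 onset /l/, coda /f/ ok → permitted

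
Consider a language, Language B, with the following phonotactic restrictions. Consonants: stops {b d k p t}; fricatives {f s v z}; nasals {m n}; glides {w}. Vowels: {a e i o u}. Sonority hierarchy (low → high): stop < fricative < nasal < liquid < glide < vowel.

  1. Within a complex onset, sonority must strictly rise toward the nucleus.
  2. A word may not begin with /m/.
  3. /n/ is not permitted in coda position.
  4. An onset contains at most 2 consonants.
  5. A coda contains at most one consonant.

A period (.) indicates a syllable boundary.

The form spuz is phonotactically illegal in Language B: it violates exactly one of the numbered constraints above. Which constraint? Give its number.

1

spuz: syllable 1 onset /sp/: /s/ (fricative, 2) → /p/ (stop, 1) does not rise.
This is a violation of constraint 1: "Within a complex onset, sonority must strictly rise toward the nucleus."
The remaining constraints (2, 3, 4, 5) are satisfied.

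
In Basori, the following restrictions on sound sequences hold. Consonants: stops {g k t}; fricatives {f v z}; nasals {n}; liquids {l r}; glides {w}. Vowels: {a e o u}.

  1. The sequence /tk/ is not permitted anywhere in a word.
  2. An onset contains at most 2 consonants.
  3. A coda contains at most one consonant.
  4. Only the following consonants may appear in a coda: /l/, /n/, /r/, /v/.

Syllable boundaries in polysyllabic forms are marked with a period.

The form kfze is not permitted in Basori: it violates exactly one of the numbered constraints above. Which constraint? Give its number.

2

kfze: syllable 1 onset /kfz/ has 3 consonants (> 2).
This is a violation of constraint 2: "An onset contains at most 2 consonants."
The remaining constraints (1, 3, 4) are satisfied.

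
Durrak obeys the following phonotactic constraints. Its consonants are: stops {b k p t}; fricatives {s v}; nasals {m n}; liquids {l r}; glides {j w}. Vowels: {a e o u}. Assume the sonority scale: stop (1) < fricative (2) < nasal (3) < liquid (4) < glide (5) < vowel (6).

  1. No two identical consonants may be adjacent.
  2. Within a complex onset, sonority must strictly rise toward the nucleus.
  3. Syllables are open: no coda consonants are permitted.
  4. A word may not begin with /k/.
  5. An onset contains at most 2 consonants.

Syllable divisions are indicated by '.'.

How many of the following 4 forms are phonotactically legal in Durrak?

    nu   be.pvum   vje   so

nu — σ1 onset /n/, coda /∅/ ok → phonotactically legal
be.pvum — violates constraint 3: syllable 2 coda /m/ has 1 consonant (> 0) → phonotactically illegal
vje — σ1 onset /vj/ (2→5 rises), coda /∅/ ok → phonotactically legal
so — σ1 onset /s/, coda /∅/ ok → phonotactically legal
Phonotactically legal: nu, vje, so → 3.

3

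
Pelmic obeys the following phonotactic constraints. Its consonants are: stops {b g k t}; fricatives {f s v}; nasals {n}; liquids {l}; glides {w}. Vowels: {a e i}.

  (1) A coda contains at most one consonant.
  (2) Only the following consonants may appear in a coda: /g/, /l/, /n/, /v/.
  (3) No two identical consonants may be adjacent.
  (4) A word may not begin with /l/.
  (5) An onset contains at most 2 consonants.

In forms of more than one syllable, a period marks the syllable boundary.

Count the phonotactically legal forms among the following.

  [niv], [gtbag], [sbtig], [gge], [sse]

1

[niv] — σ1 onset /n/, coda /v/ ok → phonotactically legal
[gtbag] — violates constraint 5: syllable 1 onset /gtb/ has 3 consonants (> 2) → phonotactically illegal
[sbtig] — violates constraint 5: syllable 1 onset /sbt/ has 3 consonants (> 2) → phonotactically illegal
[gge] — violates constraint 3: adjacent identical consonants /gg/ → phonotactically illegal
[sse] — violates constraint 3: adjacent identical consonants /ss/ → phonotactically illegal
Phonotactically legal: [niv] → 1.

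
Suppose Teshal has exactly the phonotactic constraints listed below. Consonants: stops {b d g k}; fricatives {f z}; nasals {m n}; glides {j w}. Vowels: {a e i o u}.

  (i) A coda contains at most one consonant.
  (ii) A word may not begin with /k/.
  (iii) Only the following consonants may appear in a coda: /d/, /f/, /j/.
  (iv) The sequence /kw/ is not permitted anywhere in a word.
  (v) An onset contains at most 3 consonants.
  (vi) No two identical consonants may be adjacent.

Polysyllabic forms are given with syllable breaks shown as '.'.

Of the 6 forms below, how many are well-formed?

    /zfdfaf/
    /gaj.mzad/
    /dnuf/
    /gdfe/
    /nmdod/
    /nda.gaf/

/zfdfaf/ — violates constraint (v): syllable 1 onset /zfdf/ has 4 consonants (> 3) → ill-formed
/gaj.mzad/ — σ1 onset /g/, coda /j/ ok; σ2 onset /mz/ (2C), coda /d/ ok → well-formed
/dnuf/ — σ1 onset /dn/ (2C), coda /f/ ok → well-formed
/gdfe/ — σ1 onset /gdf/ (3C), coda /∅/ ok → well-formed
/nmdod/ — σ1 onset /nmd/ (3C), coda /d/ ok → well-formed
/nda.gaf/ — σ1 onset /nd/ (2C), coda /∅/ ok; σ2 onset /g/, coda /f/ ok → well-formed
Well-formed: /gaj.mzad/, /dnuf/, /gdfe/, /nmdod/, /nda.gaf/ → 5.

5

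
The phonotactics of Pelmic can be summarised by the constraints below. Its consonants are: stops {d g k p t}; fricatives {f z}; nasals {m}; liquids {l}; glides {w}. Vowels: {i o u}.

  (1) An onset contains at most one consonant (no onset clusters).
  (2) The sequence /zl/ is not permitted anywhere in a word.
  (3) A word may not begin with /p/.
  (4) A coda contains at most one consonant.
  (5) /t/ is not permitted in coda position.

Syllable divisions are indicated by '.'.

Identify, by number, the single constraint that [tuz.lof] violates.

[tuz.lof]: contains banned sequence /zl/.
This is a violation of constraint 2: "The sequence /zl/ is not permitted anywhere in a word."
The remaining constraints (1, 3, 4, 5) are satisfied.

2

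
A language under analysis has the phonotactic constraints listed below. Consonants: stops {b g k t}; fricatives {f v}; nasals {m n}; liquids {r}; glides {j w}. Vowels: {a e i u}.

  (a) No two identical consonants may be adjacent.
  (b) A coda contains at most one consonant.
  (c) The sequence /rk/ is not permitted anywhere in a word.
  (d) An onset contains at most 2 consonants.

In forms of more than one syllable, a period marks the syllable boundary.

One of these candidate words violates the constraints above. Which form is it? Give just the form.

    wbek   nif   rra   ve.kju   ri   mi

wbek — σ1 onset /wb/ (2C), coda /k/ ok → permitted
nif — σ1 onset /n/, coda /f/ ok → permitted
rra — violates constraint (a): adjacent identical consonants /rr/ → not permitted
ve.kju — σ1 onset /v/, coda /∅/ ok; σ2 onset /kj/ (2C), coda /∅/ ok → permitted
ri — σ1 onset /r/, coda /∅/ ok → permitted
mi — σ1 onset /m/, coda /∅/ ok → permitted

rra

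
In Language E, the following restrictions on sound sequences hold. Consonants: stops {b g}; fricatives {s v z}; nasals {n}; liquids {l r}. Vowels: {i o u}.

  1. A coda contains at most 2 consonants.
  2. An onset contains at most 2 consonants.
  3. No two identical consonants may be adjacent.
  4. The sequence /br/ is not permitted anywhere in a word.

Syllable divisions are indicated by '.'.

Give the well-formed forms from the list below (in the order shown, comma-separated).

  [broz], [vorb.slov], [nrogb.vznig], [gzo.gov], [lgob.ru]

[vorb.slov], [gzo.gov]

[broz] — violates constraint 4: contains banned sequence /br/ → ill-formed
[vorb.slov] — σ1 onset /v/, coda /rb/ (2C) ok; σ2 onset /sl/ (2C), coda /v/ ok → well-formed
[nrogb.vznig] — violates constraint 2: syllable 2 onset /vzn/ has 3 consonants (> 2) → ill-formed
[gzo.gov] — σ1 onset /gz/ (2C), coda /∅/ ok; σ2 onset /g/, coda /v/ ok → well-formed
[lgob.ru] — violates constraint 4: contains banned sequence /br/ → ill-formed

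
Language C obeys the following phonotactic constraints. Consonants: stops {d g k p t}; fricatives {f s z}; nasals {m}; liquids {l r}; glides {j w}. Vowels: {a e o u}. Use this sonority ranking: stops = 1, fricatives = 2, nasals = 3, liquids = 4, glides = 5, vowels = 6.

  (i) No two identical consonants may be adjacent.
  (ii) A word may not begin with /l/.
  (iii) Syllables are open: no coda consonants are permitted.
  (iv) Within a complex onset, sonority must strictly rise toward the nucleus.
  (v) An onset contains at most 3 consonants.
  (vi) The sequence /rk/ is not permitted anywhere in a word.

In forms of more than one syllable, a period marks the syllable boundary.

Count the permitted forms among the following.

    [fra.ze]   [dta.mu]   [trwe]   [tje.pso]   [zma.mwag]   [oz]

3

[fra.ze] — σ1 onset /fr/ (2→4 rises), coda /∅/ ok; σ2 onset /z/, coda /∅/ ok → permitted
[dta.mu] — violates constraint (iv): syllable 1 onset /dt/: /d/ (stop, 1) → /t/ (stop, 1) does not rise → not permitted
[trwe] — σ1 onset /trw/ (1→4→5 rises), coda /∅/ ok → permitted
[tje.pso] — σ1 onset /tj/ (1→5 rises), coda /∅/ ok; σ2 onset /ps/ (1→2 rises), coda /∅/ ok → permitted
[zma.mwag] — violates constraint (iii): syllable 2 coda /g/ has 1 consonant (> 0) → not permitted
[oz] — violates constraint (iii): syllable 1 coda /z/ has 1 consonant (> 0) → not permitted
Permitted: [fra.ze], [trwe], [tje.pso] → 3.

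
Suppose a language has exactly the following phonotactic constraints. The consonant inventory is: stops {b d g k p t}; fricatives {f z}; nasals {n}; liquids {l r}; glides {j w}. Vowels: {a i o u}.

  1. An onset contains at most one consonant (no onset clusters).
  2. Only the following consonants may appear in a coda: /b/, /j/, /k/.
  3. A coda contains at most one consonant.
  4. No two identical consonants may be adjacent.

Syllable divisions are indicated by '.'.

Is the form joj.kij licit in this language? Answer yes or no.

joj.kij — σ1 onset /j/, coda /j/ ok; σ2 onset /k/, coda /j/ ok → licit

yes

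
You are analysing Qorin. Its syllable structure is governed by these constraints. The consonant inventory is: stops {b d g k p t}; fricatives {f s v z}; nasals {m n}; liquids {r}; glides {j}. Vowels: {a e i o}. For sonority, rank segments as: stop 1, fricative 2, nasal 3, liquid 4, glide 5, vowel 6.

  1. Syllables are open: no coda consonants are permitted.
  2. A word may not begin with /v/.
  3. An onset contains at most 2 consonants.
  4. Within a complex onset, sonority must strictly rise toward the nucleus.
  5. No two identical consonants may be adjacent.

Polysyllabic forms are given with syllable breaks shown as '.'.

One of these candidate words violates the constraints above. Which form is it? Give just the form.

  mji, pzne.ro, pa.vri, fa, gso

pzne.ro

mji — σ1 onset /mj/ (3→5 rises), coda /∅/ ok → well-formed
pzne.ro — violates constraint 3: syllable 1 onset /pzn/ has 3 consonants (> 2) → ill-formed
pa.vri — σ1 onset /p/, coda /∅/ ok; σ2 onset /vr/ (2→4 rises), coda /∅/ ok → well-formed
fa — σ1 onset /f/, coda /∅/ ok → well-formed
gso — σ1 onset /gs/ (1→2 rises), coda /∅/ ok → well-formed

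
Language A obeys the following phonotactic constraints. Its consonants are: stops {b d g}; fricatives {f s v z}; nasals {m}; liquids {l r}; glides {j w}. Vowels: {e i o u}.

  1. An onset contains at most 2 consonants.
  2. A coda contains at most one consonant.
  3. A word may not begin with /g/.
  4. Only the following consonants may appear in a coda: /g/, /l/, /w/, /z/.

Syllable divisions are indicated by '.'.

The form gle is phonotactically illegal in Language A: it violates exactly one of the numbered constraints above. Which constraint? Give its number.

gle: word begins with /g/.
This is a violation of constraint 3: "A word may not begin with /g/."
The remaining constraints (1, 2, 4) are satisfied.

3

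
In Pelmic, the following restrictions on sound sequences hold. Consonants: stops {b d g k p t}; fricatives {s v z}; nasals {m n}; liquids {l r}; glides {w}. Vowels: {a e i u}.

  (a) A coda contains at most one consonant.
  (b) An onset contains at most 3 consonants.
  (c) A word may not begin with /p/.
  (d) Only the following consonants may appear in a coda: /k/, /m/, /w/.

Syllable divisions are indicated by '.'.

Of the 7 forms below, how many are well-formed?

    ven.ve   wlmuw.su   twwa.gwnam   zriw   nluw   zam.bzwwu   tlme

5

ven.ve — violates constraint (d): syllable 1 coda contains /n/, which is not a licensed coda consonant → ill-formed
wlmuw.su — σ1 onset /wlm/ (3C), coda /w/ ok; σ2 onset /s/, coda /∅/ ok → well-formed
twwa.gwnam — σ1 onset /tww/ (3C), coda /∅/ ok; σ2 onset /gwn/ (3C), coda /m/ ok → well-formed
zriw — σ1 onset /zr/ (2C), coda /w/ ok → well-formed
nluw — σ1 onset /nl/ (2C), coda /w/ ok → well-formed
zam.bzwwu — violates constraint (b): syllable 2 onset /bzww/ has 4 consonants (> 3) → ill-formed
tlme — σ1 onset /tlm/ (3C), coda /∅/ ok → well-formed
Well-formed: wlmuw.su, twwa.gwnam, zriw, nluw, tlme → 5.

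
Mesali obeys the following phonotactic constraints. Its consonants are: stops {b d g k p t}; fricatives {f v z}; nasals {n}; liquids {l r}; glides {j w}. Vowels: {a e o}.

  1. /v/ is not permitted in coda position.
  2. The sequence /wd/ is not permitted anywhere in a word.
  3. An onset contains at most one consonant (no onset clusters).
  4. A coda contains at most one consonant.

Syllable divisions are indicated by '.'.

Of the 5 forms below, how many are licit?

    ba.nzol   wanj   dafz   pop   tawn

ba.nzol — violates constraint 3: syllable 2 onset /nz/ has 2 consonants (> 1) → illicit
wanj — violates constraint 4: syllable 1 coda /nj/ has 2 consonants (> 1) → illicit
dafz — violates constraint 4: syllable 1 coda /fz/ has 2 consonants (> 1) → illicit
pop — σ1 onset /p/, coda /p/ ok → licit
tawn — violates constraint 4: syllable 1 coda /wn/ has 2 consonants (> 1) → illicit
Licit: pop → 1.

1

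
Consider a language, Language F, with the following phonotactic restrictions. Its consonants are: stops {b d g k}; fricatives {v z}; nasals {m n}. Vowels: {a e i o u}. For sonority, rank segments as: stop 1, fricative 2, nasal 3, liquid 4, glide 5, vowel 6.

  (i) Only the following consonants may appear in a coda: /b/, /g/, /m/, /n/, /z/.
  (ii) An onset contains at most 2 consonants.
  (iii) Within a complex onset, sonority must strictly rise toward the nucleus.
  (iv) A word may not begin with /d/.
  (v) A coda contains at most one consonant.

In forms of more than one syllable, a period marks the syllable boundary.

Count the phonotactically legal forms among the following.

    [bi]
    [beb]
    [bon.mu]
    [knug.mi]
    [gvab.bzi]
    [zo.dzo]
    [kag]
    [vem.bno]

8

[bi] — σ1 onset /b/, coda /∅/ ok → phonotactically legal
[beb] — σ1 onset /b/, coda /b/ ok → phonotactically legal
[bon.mu] — σ1 onset /b/, coda /n/ ok; σ2 onset /m/, coda /∅/ ok → phonotactically legal
[knug.mi] — σ1 onset /kn/ (1→3 rises), coda /g/ ok; σ2 onset /m/, coda /∅/ ok → phonotactically legal
[gvab.bzi] — σ1 onset /gv/ (1→2 rises), coda /b/ ok; σ2 onset /bz/ (1→2 rises), coda /∅/ ok → phonotactically legal
[zo.dzo] — σ1 onset /z/, coda /∅/ ok; σ2 onset /dz/ (1→2 rises), coda /∅/ ok → phonotactically legal
[kag] — σ1 onset /k/, coda /g/ ok → phonotactically legal
[vem.bno] — σ1 onset /v/, coda /m/ ok; σ2 onset /bn/ (1→3 rises), coda /∅/ ok → phonotactically legal
Phonotactically legal: [bi], [beb], [bon.mu], [knug.mi], [gvab.bzi], [zo.dzo], [kag], [vem.bno] → 8.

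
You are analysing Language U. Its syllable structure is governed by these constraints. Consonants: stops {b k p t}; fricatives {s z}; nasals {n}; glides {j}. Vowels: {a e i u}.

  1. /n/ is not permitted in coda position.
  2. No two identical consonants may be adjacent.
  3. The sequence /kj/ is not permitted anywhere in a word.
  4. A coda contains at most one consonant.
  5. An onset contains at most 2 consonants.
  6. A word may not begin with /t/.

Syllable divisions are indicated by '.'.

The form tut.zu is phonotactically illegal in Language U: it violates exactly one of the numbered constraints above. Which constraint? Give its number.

tut.zu: word begins with /t/.
This is a violation of constraint 6: "A word may not begin with /t/."
The remaining constraints (1, 2, 3, 4, 5) are satisfied.

6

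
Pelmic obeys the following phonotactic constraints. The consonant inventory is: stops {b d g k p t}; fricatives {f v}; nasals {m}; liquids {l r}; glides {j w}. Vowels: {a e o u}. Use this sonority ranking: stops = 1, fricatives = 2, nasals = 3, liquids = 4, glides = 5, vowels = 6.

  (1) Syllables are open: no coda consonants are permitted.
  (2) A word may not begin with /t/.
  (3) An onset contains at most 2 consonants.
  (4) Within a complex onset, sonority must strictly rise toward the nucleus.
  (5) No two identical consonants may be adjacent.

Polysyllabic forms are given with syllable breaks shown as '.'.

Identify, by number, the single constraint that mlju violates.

3

mlju: syllable 1 onset /mlj/ has 3 consonants (> 2).
This is a violation of constraint 3: "An onset contains at most 2 consonants."
The remaining constraints (1, 2, 4, 5) are satisfied.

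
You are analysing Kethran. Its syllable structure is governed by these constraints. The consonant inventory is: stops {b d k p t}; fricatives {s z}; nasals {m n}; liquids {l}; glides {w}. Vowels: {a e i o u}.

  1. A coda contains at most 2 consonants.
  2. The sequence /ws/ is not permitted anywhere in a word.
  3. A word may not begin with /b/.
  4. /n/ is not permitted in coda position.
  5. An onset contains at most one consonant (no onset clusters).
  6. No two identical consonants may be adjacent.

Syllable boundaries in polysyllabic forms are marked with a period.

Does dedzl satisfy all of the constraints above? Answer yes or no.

dedzl — violates constraint 1: syllable 1 coda /dzl/ has 3 consonants (> 2) → ill-formed

no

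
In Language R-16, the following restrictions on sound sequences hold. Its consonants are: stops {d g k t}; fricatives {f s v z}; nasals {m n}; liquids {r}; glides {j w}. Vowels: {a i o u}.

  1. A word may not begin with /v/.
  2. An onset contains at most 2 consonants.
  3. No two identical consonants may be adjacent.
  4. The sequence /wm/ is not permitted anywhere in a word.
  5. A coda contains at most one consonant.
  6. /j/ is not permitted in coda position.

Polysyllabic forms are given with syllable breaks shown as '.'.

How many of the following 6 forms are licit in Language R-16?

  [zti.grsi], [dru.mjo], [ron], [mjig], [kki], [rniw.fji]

[zti.grsi] — violates constraint 2: syllable 2 onset /grs/ has 3 consonants (> 2) → illicit
[dru.mjo] — σ1 onset /dr/ (2C), coda /∅/ ok; σ2 onset /mj/ (2C), coda /∅/ ok → licit
[ron] — σ1 onset /r/, coda /n/ ok → licit
[mjig] — σ1 onset /mj/ (2C), coda /g/ ok → licit
[kki] — violates constraint 3: adjacent identical consonants /kk/ → illicit
[rniw.fji] — σ1 onset /rn/ (2C), coda /w/ ok; σ2 onset /fj/ (2C), coda /∅/ ok → licit
Licit: [dru.mjo], [ron], [mjig], [rniw.fji] → 4.

4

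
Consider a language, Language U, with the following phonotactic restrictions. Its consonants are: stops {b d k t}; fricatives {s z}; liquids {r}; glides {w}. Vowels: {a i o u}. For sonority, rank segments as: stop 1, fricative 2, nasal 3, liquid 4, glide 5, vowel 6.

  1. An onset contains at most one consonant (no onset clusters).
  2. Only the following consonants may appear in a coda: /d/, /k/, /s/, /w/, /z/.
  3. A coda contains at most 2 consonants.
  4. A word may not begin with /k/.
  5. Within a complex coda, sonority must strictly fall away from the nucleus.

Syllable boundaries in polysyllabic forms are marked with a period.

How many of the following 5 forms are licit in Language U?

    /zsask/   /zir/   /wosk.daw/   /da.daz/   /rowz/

/zsask/ — violates constraint 1: syllable 1 onset /zs/ has 2 consonants (> 1) → illicit
/zir/ — violates constraint 2: syllable 1 coda contains /r/, which is not a licensed coda consonant → illicit
/wosk.daw/ — σ1 onset /w/, coda /sk/ (2→1 falls) ok; σ2 onset /d/, coda /w/ ok → licit
/da.daz/ — σ1 onset /d/, coda /∅/ ok; σ2 onset /d/, coda /z/ ok → licit
/rowz/ — σ1 onset /r/, coda /wz/ (5→2 falls) ok → licit
Licit: /wosk.daw/, /da.daz/, /rowz/ → 3.

3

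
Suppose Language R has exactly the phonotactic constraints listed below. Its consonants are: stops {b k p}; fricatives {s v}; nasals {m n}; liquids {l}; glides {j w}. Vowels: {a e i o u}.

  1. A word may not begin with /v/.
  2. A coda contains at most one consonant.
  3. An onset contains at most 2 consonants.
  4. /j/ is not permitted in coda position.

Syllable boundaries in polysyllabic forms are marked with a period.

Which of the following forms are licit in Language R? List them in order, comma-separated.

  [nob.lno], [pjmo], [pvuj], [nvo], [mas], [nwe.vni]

[nob.lno] — σ1 onset /n/, coda /b/ ok; σ2 onset /ln/ (2C), coda /∅/ ok → licit
[pjmo] — violates constraint 3: syllable 1 onset /pjm/ has 3 consonants (> 2) → illicit
[pvuj] — violates constraint 4: syllable 1 coda contains /j/ → illicit
[nvo] — σ1 onset /nv/ (2C), coda /∅/ ok → licit
[mas] — σ1 onset /m/, coda /s/ ok → licit
[nwe.vni] — σ1 onset /nw/ (2C), coda /∅/ ok; σ2 onset /vn/ (2C), coda /∅/ ok → licit

[nob.lno], [nvo], [mas], [nwe.vni]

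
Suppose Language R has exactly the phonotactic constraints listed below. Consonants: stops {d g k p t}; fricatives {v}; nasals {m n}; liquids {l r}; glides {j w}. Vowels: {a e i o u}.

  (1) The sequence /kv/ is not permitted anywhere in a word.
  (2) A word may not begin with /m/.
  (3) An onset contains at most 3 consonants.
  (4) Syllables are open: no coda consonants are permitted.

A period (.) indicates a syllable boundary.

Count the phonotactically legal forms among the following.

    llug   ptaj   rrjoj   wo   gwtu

2

llug — violates constraint 4: syllable 1 coda /g/ has 1 consonant (> 0) → phonotactically illegal
ptaj — violates constraint 4: syllable 1 coda /j/ has 1 consonant (> 0) → phonotactically illegal
rrjoj — violates constraint 4: syllable 1 coda /j/ has 1 consonant (> 0) → phonotactically illegal
wo — σ1 onset /w/, coda /∅/ ok → phonotactically legal
gwtu — σ1 onset /gwt/ (3C), coda /∅/ ok → phonotactically legal
Phonotactically legal: wo, gwtu → 2.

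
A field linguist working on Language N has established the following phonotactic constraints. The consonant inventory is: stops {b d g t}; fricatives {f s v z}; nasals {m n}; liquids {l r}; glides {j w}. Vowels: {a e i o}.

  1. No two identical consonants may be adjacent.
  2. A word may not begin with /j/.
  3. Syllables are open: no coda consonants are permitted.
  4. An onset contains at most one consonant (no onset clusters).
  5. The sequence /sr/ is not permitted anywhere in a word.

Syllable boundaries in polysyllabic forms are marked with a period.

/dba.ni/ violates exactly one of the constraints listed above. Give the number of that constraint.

4

/dba.ni/: syllable 1 onset /db/ has 2 consonants (> 1).
This is a violation of constraint 4: "An onset contains at most one consonant (no onset clusters)."
The remaining constraints (1, 2, 3, 5) are satisfied.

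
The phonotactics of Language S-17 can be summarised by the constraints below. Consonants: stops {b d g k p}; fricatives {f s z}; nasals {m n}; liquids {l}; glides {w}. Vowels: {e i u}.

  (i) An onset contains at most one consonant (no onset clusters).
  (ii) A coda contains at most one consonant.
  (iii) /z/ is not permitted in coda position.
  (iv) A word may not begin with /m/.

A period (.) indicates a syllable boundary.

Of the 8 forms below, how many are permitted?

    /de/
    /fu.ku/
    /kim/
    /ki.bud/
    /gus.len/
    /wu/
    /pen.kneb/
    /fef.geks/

/de/ — σ1 onset /d/, coda /∅/ ok → permitted
/fu.ku/ — σ1 onset /f/, coda /∅/ ok; σ2 onset /k/, coda /∅/ ok → permitted
/kim/ — σ1 onset /k/, coda /m/ ok → permitted
/ki.bud/ — σ1 onset /k/, coda /∅/ ok; σ2 onset /b/, coda /d/ ok → permitted
/gus.len/ — σ1 onset /g/, coda /s/ ok; σ2 onset /l/, coda /n/ ok → permitted
/wu/ — σ1 onset /w/, coda /∅/ ok → permitted
/pen.kneb/ — violates constraint (i): syllable 2 onset /kn/ has 2 consonants (> 1) → not permitted
/fef.geks/ — violates constraint (ii): syllable 2 coda /ks/ has 2 consonants (> 1) → not permitted
Permitted: /de/, /fu.ku/, /kim/, /ki.bud/, /gus.len/, /wu/ → 6.

6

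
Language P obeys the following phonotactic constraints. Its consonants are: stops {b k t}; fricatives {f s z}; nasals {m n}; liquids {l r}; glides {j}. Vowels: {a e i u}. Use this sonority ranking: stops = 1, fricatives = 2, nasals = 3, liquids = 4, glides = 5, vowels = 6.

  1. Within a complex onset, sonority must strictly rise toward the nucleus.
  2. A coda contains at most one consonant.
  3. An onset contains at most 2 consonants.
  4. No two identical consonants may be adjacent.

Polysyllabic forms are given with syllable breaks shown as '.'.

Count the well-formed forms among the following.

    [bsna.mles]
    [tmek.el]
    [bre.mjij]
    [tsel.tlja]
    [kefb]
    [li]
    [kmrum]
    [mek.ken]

3

[bsna.mles] — violates constraint 3: syllable 1 onset /bsn/ has 3 consonants (> 2) → ill-formed
[tmek.el] — σ1 onset /tm/ (1→3 rises), coda /k/ ok; σ2 onset /∅/, coda /l/ ok → well-formed
[bre.mjij] — σ1 onset /br/ (1→4 rises), coda /∅/ ok; σ2 onset /mj/ (3→5 rises), coda /j/ ok → well-formed
[tsel.tlja] — violates constraint 3: syllable 2 onset /tlj/ has 3 consonants (> 2) → ill-formed
[kefb] — violates constraint 2: syllable 1 coda /fb/ has 2 consonants (> 1) → ill-formed
[li] — σ1 onset /l/, coda /∅/ ok → well-formed
[kmrum] — violates constraint 3: syllable 1 onset /kmr/ has 3 consonants (> 2) → ill-formed
[mek.ken] — violates constraint 4: adjacent identical consonants /kk/ → ill-formed
Well-formed: [tmek.el], [bre.mjij], [li] → 3.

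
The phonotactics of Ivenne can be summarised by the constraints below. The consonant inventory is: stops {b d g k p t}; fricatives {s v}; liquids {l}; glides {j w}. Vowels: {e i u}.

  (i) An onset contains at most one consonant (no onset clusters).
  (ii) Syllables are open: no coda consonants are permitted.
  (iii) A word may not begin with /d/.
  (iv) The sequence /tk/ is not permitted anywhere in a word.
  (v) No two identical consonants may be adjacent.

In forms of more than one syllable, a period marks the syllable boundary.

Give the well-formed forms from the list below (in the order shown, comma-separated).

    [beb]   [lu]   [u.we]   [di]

[beb] — violates constraint (ii): syllable 1 coda /b/ has 1 consonant (> 0) → ill-formed
[lu] — σ1 onset /l/, coda /∅/ ok → well-formed
[u.we] — σ1 onset /∅/, coda /∅/ ok; σ2 onset /w/, coda /∅/ ok → well-formed
[di] — violates constraint (iii): word begins with /d/ → ill-formed

[lu], [u.we]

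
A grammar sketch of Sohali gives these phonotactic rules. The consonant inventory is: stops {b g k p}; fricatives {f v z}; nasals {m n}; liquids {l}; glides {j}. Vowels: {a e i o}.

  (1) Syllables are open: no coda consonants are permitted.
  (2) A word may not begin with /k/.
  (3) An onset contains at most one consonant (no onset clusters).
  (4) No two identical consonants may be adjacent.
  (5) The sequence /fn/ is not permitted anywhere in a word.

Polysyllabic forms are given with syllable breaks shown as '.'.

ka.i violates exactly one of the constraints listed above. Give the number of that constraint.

2

ka.i: word begins with /k/.
This is a violation of constraint 2: "A word may not begin with /k/."
The remaining constraints (1, 3, 4, 5) are satisfied.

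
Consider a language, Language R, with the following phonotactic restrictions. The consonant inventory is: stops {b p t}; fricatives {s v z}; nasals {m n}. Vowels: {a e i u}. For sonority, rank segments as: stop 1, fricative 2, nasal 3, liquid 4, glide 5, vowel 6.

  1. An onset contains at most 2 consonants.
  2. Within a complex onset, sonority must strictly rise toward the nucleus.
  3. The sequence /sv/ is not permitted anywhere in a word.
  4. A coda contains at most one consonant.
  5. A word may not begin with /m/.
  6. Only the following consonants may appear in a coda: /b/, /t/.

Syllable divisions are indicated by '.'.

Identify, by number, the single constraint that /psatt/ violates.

/psatt/: syllable 1 coda /tt/ has 2 consonants (> 1).
This is a violation of constraint 4: "A coda contains at most one consonant."
The remaining constraints (1, 2, 3, 5, 6) are satisfied.

4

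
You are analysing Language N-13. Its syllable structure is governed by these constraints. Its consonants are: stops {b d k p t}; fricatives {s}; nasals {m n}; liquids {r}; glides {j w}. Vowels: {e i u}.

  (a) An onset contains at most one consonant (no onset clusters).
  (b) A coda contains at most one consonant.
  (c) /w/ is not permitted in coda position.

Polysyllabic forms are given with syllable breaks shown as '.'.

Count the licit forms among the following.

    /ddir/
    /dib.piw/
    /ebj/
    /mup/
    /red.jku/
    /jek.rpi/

/ddir/ — violates constraint (a): syllable 1 onset /dd/ has 2 consonants (> 1) → illicit
/dib.piw/ — violates constraint (c): syllable 2 coda contains /w/ → illicit
/ebj/ — violates constraint (b): syllable 1 coda /bj/ has 2 consonants (> 1) → illicit
/mup/ — σ1 onset /m/, coda /p/ ok → licit
/red.jku/ — violates constraint (a): syllable 2 onset /jk/ has 2 consonants (> 1) → illicit
/jek.rpi/ — violates constraint (a): syllable 2 onset /rp/ has 2 consonants (> 1) → illicit
Licit: /mup/ → 1.

1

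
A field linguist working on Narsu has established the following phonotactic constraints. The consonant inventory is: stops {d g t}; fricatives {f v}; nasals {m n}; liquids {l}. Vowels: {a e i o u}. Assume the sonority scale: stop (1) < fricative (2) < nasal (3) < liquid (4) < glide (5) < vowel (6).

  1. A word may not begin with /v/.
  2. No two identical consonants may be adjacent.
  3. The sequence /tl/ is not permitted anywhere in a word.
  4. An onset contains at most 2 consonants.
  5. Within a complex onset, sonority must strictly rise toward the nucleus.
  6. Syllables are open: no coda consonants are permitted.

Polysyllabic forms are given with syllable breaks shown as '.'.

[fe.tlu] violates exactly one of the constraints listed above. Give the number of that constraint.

3

[fe.tlu]: contains banned sequence /tl/.
This is a violation of constraint 3: "The sequence /tl/ is not permitted anywhere in a word."
The remaining constraints (1, 2, 4, 5, 6) are satisfied.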